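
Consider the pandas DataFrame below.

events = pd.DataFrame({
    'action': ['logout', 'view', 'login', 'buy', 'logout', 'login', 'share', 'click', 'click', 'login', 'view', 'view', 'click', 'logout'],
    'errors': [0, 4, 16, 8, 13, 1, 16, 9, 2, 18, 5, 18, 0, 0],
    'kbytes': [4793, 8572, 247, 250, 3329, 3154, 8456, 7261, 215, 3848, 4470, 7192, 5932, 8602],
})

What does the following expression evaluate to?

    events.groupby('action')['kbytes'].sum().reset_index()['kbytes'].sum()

66321

group by action, sum of kbytes:
action
buy         250
click     13408
login      7249
logout    16724
share      8456
view      20234
Name: kbytes, dtype: int64
reset_index():
   action  kbytes
0     buy     250
1   click   13408
2   login    7249
3  logout   16724
4   share    8456
5    view   20234
sum of column 'kbytes' → 66321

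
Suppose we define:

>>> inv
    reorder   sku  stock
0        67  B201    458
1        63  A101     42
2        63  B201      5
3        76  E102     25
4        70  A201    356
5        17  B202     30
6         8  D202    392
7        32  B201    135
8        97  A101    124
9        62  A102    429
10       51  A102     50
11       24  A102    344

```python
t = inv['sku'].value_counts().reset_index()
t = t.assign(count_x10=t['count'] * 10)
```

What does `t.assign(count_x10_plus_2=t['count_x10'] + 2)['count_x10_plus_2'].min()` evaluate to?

12

value_counts of sku:
sku
B201    3
A102    3
A101    2
E102    1
A201    1
B202    1
D202    1
Name: count, dtype: int64
reset_index():
    sku  count
0  B201      3
1  A102      3
2  A101      2
3  E102      1
4  A201      1
5  B202      1
6  D202      1
add column count_x10 = t['count'] * 10:
    sku  count  count_x10
0  B201      3         30
1  A102      3         30
2  A101      2         20
3  E102      1         10
4  A201      1         10
5  B202      1         10
6  D202      1         10
add column count_x10_plus_2 = t['count_x10'] + 2:
    sku  count  count_x10  count_x10_plus_2
0  B201      3         30                32
1  A102      3         30                32
2  A101      2         20                22
3  E102      1         10                12
4  A201      1         10                12
5  B202      1         10                12
6  D202      1         10                12
Taking the min of column 'count_x10_plus_2' gives 12.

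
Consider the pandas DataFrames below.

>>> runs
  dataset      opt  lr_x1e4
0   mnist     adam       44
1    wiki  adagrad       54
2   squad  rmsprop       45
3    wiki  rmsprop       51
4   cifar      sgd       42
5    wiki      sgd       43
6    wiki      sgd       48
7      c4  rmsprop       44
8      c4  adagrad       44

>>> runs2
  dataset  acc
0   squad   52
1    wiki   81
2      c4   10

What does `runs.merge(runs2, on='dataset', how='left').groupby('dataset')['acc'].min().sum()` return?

merge on 'dataset' (how='left') → 9 rows:
  dataset      opt  lr_x1e4   acc
0   mnist     adam       44   NaN
1    wiki  adagrad       54  81.0
2   squad  rmsprop       45  52.0
3    wiki  rmsprop       51  81.0
4   cifar      sgd       42   NaN
5    wiki      sgd       43  81.0
6    wiki      sgd       48  81.0
7      c4  rmsprop       44  10.0
8      c4  adagrad       44  10.0
group by dataset, min of acc:
dataset
c4       10.0
cifar     NaN
mnist     NaN
squad    52.0
wiki     81.0
Name: acc, dtype: float64
Then the sum of the resulting series: 143.0

143.0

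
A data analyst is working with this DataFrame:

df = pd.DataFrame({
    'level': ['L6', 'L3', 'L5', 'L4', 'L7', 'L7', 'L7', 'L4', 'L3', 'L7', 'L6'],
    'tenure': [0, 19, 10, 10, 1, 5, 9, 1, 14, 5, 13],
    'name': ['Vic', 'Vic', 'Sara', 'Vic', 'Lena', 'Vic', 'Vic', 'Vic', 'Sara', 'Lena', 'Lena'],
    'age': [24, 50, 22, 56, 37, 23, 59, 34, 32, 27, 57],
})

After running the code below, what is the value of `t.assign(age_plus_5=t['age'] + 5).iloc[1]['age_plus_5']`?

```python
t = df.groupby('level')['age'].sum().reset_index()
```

95

group by level, sum of age:
level
L3     82
L4     90
L5     22
L6     81
L7    146
Name: age, dtype: int64
reset_index():
  level  age
0    L3   82
1    L4   90
2    L5   22
3    L6   81
4    L7  146
add column age_plus_5 = t['age'] + 5:
  level  age  age_plus_5
0    L3   82          87
1    L4   90          95
2    L5   22          27
3    L6   81          86
4    L7  146         151
value at position 1, column 'age_plus_5' → 95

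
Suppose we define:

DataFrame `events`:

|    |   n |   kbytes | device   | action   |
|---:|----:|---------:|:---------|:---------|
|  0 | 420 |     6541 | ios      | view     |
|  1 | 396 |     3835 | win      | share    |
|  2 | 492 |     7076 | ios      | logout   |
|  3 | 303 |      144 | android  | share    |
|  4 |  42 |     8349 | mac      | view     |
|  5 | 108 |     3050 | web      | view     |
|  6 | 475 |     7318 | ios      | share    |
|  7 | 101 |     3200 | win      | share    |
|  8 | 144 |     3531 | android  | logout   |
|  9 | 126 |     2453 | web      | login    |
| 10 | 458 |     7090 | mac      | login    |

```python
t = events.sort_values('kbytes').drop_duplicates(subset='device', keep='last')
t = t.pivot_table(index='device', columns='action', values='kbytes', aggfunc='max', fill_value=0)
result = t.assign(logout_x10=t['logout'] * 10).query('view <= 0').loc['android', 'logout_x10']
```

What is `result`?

35310

sort by kbytes:
      n  kbytes   device  action
3   303     144  android   share
9   126    2453      web   login
5   108    3050      web    view
7   101    3200      win   share
8   144    3531  android  logout
1   396    3835      win   share
0   420    6541      ios    view
2   492    7076      ios  logout
10  458    7090      mac   login
6   475    7318      ios   share
4    42    8349      mac    view
drop duplicate device (keep=last):
     n  kbytes   device  action
5  108    3050      web    view
8  144    3531  android  logout
1  396    3835      win   share
6  475    7318      ios   share
4   42    8349      mac    view
pivot: rows=device, cols=action, max(kbytes):
action   logout  share  view
device                      
android    3531      0     0
ios           0   7318     0
mac           0      0  8349
web           0      0  3050
win           0   3835     0
add column logout_x10 = t['logout'] * 10:
action   logout  share  view  logout_x10
device                                  
android    3531      0     0       35310
ios           0   7318     0           0
mac           0      0  8349           0
web           0      0  3050           0
win           0   3835     0           0
filter rows where view <= 0:
action   logout  share  view  logout_x10
device                                  
android    3531      0     0       35310
ios           0   7318     0           0
win           0   3835     0           0
Hence 35310.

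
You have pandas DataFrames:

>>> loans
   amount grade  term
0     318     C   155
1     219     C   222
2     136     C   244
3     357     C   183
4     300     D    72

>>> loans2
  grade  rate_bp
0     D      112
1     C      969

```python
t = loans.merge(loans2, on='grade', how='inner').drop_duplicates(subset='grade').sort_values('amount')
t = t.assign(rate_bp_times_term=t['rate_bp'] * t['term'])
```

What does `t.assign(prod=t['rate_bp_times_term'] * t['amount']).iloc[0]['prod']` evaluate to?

merge on 'grade' (how='inner') → 5 rows:
   amount grade  term  rate_bp
0     318     C   155      969
1     219     C   222      969
2     136     C   244      969
3     357     C   183      969
4     300     D    72      112
drop duplicate grade (keep=first):
   amount grade  term  rate_bp
0     318     C   155      969
4     300     D    72      112
sort by amount:
   amount grade  term  rate_bp
4     300     D    72      112
0     318     C   155      969
add column rate_bp_times_term = t['rate_bp'] * t['term']:
   amount grade  term  rate_bp  rate_bp_times_term
4     300     D    72      112                8064
0     318     C   155      969              150195
add column prod = t['rate_bp_times_term'] * t['amount']:
   amount grade  term  rate_bp  rate_bp_times_term      prod
4     300     D    72      112                8064   2419200
0     318     C   155      969              150195  47762010
Then the value at position 0, column 'prod': 2419200

2419200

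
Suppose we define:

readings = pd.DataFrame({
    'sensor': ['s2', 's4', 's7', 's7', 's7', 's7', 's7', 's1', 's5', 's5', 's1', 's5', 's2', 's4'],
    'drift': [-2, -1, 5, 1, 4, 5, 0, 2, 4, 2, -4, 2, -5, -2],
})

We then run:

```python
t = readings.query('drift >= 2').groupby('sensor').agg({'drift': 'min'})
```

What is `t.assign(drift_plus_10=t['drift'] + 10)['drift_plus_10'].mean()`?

12.6666666667

filter rows where drift >= 2:
   sensor  drift
2      s7      5
4      s7      4
5      s7      5
7      s1      2
8      s5      4
9      s5      2
11     s5      2
group by sensor, min of drift:
        drift
sensor       
s1          2
s5          2
s7          4
add column drift_plus_10 = t['drift'] + 10:
        drift  drift_plus_10
sensor                      
s1          2             12
s5          2             12
s7          4             14
So mean() = 12.6666666667.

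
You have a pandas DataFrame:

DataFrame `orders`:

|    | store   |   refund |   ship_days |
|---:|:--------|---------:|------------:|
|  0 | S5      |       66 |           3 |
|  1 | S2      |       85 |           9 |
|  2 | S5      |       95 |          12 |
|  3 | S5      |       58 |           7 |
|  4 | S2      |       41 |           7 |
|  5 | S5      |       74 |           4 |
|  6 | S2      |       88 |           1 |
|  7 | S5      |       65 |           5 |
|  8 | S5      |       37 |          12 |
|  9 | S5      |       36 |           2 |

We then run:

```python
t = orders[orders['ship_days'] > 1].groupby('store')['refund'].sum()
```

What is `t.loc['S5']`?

431

filter rows where ship_days > 1:
  store  refund  ship_days
0    S5      66          3
1    S2      85          9
2    S5      95         12
3    S5      58          7
4    S2      41          7
5    S5      74          4
7    S5      65          5
8    S5      37         12
9    S5      36          2
group by store, sum of refund:
store
S2    126
S5    431
Name: refund, dtype: int64
Hence 431.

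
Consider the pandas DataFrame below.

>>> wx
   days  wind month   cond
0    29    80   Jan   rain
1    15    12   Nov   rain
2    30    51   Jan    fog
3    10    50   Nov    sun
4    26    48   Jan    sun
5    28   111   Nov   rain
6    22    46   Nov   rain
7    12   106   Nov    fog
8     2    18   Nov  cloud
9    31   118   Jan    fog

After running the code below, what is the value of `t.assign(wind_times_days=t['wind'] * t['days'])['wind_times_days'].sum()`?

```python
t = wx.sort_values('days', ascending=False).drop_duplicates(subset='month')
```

6766

sort by days descending:
   days  wind month   cond
9    31   118   Jan    fog
2    30    51   Jan    fog
0    29    80   Jan   rain
5    28   111   Nov   rain
4    26    48   Jan    sun
6    22    46   Nov   rain
1    15    12   Nov   rain
7    12   106   Nov    fog
3    10    50   Nov    sun
8     2    18   Nov  cloud
drop duplicate month (keep=first):
   days  wind month  cond
9    31   118   Jan   fog
5    28   111   Nov  rain
add column wind_times_days = t['wind'] * t['days']:
   days  wind month  cond  wind_times_days
9    31   118   Jan   fog             3658
5    28   111   Nov  rain             3108
Taking the sum of column 'wind_times_days' gives 6766.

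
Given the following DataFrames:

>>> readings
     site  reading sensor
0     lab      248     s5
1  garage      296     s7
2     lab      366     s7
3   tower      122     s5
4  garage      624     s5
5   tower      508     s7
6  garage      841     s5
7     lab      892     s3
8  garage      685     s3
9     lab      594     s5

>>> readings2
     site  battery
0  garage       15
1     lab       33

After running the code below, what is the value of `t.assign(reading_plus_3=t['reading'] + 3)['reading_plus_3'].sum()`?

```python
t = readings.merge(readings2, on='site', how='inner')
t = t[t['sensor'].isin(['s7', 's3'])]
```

2251

merge on 'site' (how='inner') → 8 rows:
     site  reading sensor  battery
0     lab      248     s5       33
1  garage      296     s7       15
2     lab      366     s7       33
3  garage      624     s5       15
4  garage      841     s5       15
5     lab      892     s3       33
6  garage      685     s3       15
7     lab      594     s5       33
filter rows where sensor in ['s7', 's3']:
     site  reading sensor  battery
1  garage      296     s7       15
2     lab      366     s7       33
5     lab      892     s3       33
6  garage      685     s3       15
add column reading_plus_3 = t['reading'] + 3:
     site  reading sensor  battery  reading_plus_3
1  garage      296     s7       15             299
2     lab      366     s7       33             369
5     lab      892     s3       33             895
6  garage      685     s3       15             688
So sum() = 2251.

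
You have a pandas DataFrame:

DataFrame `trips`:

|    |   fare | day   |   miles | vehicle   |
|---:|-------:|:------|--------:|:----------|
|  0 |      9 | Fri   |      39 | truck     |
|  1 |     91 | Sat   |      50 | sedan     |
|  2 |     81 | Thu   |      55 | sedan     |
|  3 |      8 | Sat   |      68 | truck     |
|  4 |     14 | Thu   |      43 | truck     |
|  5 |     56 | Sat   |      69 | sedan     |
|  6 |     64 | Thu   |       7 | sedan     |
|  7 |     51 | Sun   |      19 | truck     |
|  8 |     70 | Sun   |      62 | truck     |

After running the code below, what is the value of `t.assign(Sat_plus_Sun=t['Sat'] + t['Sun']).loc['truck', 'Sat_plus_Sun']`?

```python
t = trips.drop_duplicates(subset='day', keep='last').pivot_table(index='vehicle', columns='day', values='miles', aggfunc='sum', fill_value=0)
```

drop duplicate day (keep=last):
   fare  day  miles vehicle
0     9  Fri     39   truck
5    56  Sat     69   sedan
6    64  Thu      7   sedan
8    70  Sun     62   truck
pivot: rows=vehicle, cols=day, sum(miles):
day      Fri  Sat  Sun  Thu
vehicle                    
sedan      0   69    0    7
truck     39    0   62    0
add column Sat_plus_Sun = t['Sat'] + t['Sun']:
day      Fri  Sat  Sun  Thu  Sat_plus_Sun
vehicle                                  
sedan      0   69    0    7            69
truck     39    0   62    0            62
So loc['truck', 'Sat_plus_Sun'] = 62.

62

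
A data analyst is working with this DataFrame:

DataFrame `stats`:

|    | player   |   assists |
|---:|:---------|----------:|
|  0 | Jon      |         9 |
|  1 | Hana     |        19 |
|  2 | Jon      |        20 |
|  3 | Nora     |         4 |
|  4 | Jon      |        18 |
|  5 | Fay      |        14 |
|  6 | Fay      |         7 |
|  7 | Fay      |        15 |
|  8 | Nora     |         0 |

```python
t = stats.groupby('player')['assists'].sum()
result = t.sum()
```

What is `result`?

group by player, sum of assists:
player
Fay     36
Hana    19
Jon     47
Nora     4
Name: assists, dtype: int64

106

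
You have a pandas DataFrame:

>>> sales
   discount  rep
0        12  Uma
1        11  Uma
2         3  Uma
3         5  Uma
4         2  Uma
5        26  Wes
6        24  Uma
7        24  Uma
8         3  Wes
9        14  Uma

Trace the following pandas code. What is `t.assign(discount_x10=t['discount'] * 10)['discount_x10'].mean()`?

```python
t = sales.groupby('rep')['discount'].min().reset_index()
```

25.0

group by rep, min of discount:
rep
Uma    2
Wes    3
Name: discount, dtype: int64
reset_index():
   rep  discount
0  Uma         2
1  Wes         3
add column discount_x10 = t['discount'] * 10:
   rep  discount  discount_x10
0  Uma         2            20
1  Wes         3            30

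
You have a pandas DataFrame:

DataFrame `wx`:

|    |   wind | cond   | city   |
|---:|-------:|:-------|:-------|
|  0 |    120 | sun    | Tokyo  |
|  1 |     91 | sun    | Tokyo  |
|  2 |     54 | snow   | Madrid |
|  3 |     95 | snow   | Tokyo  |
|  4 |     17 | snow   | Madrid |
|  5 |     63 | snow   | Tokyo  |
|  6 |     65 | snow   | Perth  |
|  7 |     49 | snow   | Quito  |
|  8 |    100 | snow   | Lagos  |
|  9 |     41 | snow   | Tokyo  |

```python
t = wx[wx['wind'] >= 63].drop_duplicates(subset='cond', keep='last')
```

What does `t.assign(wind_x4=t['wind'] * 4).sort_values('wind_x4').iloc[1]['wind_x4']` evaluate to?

400

filter rows where wind >= 63:
   wind  cond   city
0   120   sun  Tokyo
1    91   sun  Tokyo
3    95  snow  Tokyo
5    63  snow  Tokyo
6    65  snow  Perth
8   100  snow  Lagos
drop duplicate cond (keep=last):
   wind  cond   city
1    91   sun  Tokyo
8   100  snow  Lagos
add column wind_x4 = t['wind'] * 4:
   wind  cond   city  wind_x4
1    91   sun  Tokyo      364
8   100  snow  Lagos      400
sort by wind_x4:
   wind  cond   city  wind_x4
1    91   sun  Tokyo      364
8   100  snow  Lagos      400
value at position 1, column 'wind_x4' → 400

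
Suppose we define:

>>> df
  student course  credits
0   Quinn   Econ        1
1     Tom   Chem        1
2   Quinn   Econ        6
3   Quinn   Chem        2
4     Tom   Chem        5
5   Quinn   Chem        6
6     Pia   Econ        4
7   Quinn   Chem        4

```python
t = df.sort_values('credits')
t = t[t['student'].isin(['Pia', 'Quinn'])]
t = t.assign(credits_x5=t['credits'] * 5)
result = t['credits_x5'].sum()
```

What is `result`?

115

sort by credits:
  student course  credits
0   Quinn   Econ        1
1     Tom   Chem        1
3   Quinn   Chem        2
6     Pia   Econ        4
7   Quinn   Chem        4
4     Tom   Chem        5
2   Quinn   Econ        6
5   Quinn   Chem        6
filter rows where student in ['Pia', 'Quinn']:
  student course  credits
0   Quinn   Econ        1
3   Quinn   Chem        2
6     Pia   Econ        4
7   Quinn   Chem        4
2   Quinn   Econ        6
5   Quinn   Chem        6
add column credits_x5 = t['credits'] * 5:
  student course  credits  credits_x5
0   Quinn   Econ        1           5
3   Quinn   Chem        2          10
6     Pia   Econ        4          20
7   Quinn   Chem        4          20
2   Quinn   Econ        6          30
5   Quinn   Chem        6          30
The sum of column 'credits_x5' is 115.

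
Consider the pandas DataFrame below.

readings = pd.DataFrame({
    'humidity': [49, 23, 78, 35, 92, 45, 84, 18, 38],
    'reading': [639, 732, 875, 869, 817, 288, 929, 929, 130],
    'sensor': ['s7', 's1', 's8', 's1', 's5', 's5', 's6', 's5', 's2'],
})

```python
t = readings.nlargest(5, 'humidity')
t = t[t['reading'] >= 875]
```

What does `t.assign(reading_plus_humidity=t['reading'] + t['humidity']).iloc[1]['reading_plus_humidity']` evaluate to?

take 5 rows with largest humidity:
   humidity  reading sensor
4        92      817     s5
6        84      929     s6
2        78      875     s8
0        49      639     s7
5        45      288     s5
filter rows where reading >= 875:
   humidity  reading sensor
6        84      929     s6
2        78      875     s8
add column reading_plus_humidity = t['reading'] + t['humidity']:
   humidity  reading sensor  reading_plus_humidity
6        84      929     s6                   1013
2        78      875     s8                    953
So iloc[1]['reading_plus_humidity'] = 953.

953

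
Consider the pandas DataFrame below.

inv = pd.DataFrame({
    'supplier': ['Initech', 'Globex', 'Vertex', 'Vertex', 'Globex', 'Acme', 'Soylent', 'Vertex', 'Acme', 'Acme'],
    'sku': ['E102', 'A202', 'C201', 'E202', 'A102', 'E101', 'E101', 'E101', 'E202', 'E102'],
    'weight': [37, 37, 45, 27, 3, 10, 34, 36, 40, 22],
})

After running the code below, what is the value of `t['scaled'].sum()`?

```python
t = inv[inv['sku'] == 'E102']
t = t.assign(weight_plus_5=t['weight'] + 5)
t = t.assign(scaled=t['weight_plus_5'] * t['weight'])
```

2148

filter rows where sku == 'E102':
  supplier   sku  weight
0  Initech  E102      37
9     Acme  E102      22
add column weight_plus_5 = t['weight'] + 5:
  supplier   sku  weight  weight_plus_5
0  Initech  E102      37             42
9     Acme  E102      22             27
add column scaled = t['weight_plus_5'] * t['weight']:
  supplier   sku  weight  weight_plus_5  scaled
0  Initech  E102      37             42    1554
9     Acme  E102      22             27     594
Then the sum of column 'scaled': 2148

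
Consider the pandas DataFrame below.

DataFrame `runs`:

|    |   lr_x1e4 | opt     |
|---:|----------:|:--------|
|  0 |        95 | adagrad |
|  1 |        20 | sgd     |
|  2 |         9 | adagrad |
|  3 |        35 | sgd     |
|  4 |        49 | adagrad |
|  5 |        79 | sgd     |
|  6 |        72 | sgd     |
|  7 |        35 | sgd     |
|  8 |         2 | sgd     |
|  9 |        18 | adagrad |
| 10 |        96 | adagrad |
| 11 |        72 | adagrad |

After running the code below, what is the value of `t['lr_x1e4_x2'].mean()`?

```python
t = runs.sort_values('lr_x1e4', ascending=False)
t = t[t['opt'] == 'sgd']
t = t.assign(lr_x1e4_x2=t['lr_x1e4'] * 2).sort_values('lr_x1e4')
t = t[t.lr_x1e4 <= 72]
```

sort by lr_x1e4 descending:
    lr_x1e4      opt
10       96  adagrad
0        95  adagrad
5        79      sgd
6        72      sgd
11       72  adagrad
4        49  adagrad
3        35      sgd
7        35      sgd
1        20      sgd
9        18  adagrad
2         9  adagrad
8         2      sgd
filter rows where opt == 'sgd':
   lr_x1e4  opt
5       79  sgd
6       72  sgd
3       35  sgd
7       35  sgd
1       20  sgd
8        2  sgd
add column lr_x1e4_x2 = t['lr_x1e4'] * 2:
   lr_x1e4  opt  lr_x1e4_x2
5       79  sgd         158
6       72  sgd         144
3       35  sgd          70
7       35  sgd          70
1       20  sgd          40
8        2  sgd           4
sort by lr_x1e4:
   lr_x1e4  opt  lr_x1e4_x2
8        2  sgd           4
1       20  sgd          40
3       35  sgd          70
7       35  sgd          70
6       72  sgd         144
5       79  sgd         158
filter rows where lr_x1e4 <= 72:
   lr_x1e4  opt  lr_x1e4_x2
8        2  sgd           4
1       20  sgd          40
3       35  sgd          70
7       35  sgd          70
6       72  sgd         144

65.6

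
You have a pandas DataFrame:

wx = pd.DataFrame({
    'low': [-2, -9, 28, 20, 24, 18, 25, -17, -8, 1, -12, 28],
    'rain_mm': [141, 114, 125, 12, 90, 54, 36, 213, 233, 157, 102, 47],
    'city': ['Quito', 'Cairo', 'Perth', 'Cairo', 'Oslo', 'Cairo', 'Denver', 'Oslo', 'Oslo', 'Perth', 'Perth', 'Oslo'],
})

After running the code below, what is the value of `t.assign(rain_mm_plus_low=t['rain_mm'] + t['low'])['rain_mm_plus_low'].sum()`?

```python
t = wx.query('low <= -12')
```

filter rows where low <= -12:
    low  rain_mm   city
7   -17      213   Oslo
10  -12      102  Perth
add column rain_mm_plus_low = t['rain_mm'] + t['low']:
    low  rain_mm   city  rain_mm_plus_low
7   -17      213   Oslo               196
10  -12      102  Perth                90
Then the sum of column 'rain_mm_plus_low': 286

286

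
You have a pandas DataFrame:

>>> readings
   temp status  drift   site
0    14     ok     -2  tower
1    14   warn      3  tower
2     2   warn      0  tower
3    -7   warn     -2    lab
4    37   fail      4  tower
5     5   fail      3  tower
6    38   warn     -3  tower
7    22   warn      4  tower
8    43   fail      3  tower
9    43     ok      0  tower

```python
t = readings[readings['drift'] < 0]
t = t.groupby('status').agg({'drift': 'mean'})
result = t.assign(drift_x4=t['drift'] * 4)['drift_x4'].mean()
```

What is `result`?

filter rows where drift < 0:
   temp status  drift   site
0    14     ok     -2  tower
3    -7   warn     -2    lab
6    38   warn     -3  tower
group by status, mean of drift:
        drift
status       
ok       -2.0
warn     -2.5
add column drift_x4 = t['drift'] * 4:
        drift  drift_x4
status                 
ok       -2.0      -8.0
warn     -2.5     -10.0
Reading off the mean of column 'drift_x4', we get -9.0.

-9.0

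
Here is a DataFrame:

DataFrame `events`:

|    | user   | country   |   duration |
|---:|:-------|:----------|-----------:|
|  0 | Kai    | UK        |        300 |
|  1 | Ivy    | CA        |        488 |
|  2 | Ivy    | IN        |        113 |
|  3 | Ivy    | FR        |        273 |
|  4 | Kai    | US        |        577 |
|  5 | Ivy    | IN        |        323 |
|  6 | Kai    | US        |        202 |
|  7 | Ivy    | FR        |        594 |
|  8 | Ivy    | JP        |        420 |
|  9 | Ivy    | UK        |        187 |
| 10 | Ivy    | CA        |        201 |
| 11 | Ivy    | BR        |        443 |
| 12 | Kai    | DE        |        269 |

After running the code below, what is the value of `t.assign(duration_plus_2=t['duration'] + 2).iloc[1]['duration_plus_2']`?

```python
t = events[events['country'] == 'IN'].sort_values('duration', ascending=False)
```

115

filter rows where country == 'IN':
  user country  duration
2  Ivy      IN       113
5  Ivy      IN       323
sort by duration descending:
  user country  duration
5  Ivy      IN       323
2  Ivy      IN       113
add column duration_plus_2 = t['duration'] + 2:
  user country  duration  duration_plus_2
5  Ivy      IN       323              325
2  Ivy      IN       113              115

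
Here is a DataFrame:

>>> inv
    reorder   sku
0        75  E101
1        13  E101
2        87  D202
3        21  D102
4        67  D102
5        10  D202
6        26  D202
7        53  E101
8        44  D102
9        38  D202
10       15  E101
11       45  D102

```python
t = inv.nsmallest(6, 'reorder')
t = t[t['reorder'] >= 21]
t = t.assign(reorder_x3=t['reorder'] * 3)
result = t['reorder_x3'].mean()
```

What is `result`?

take 6 rows with smallest reorder:
    reorder   sku
5        10  D202
1        13  E101
10       15  E101
3        21  D102
6        26  D202
9        38  D202
filter rows where reorder >= 21:
   reorder   sku
3       21  D102
6       26  D202
9       38  D202
add column reorder_x3 = t['reorder'] * 3:
   reorder   sku  reorder_x3
3       21  D102          63
6       26  D202          78
9       38  D202         114

85.0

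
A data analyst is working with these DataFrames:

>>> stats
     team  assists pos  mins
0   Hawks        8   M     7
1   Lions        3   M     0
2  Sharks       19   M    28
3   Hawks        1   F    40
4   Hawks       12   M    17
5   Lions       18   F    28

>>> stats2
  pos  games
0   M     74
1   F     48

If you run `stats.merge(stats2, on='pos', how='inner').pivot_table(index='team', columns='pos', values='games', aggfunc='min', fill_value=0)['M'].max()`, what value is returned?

74

merge on 'pos' (how='inner') → 6 rows:
     team  assists pos  mins  games
0   Hawks        8   M     7     74
1   Lions        3   M     0     74
2  Sharks       19   M    28     74
3   Hawks        1   F    40     48
4   Hawks       12   M    17     74
5   Lions       18   F    28     48
pivot: rows=team, cols=pos, min(games):
pos      F   M
team          
Hawks   48  74
Lions   48  74
Sharks   0  74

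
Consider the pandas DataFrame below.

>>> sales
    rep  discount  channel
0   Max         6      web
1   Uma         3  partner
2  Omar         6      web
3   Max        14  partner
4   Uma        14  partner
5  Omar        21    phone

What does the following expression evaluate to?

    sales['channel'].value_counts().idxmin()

phone

value_counts of channel:
channel
partner    3
web        2
phone      1
Name: count, dtype: int64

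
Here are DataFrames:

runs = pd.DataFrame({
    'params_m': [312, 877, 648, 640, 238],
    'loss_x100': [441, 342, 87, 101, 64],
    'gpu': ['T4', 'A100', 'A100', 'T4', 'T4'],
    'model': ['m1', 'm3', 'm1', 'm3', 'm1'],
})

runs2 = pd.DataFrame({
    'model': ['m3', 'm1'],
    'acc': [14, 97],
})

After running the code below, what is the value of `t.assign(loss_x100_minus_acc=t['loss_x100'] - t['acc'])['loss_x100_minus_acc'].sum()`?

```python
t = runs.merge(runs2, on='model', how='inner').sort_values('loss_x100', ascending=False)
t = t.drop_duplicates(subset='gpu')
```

672

merge on 'model' (how='inner') → 5 rows:
   params_m  loss_x100   gpu model  acc
0       312        441    T4    m1   97
1       877        342  A100    m3   14
2       648         87  A100    m1   97
3       640        101    T4    m3   14
4       238         64    T4    m1   97
sort by loss_x100 descending:
   params_m  loss_x100   gpu model  acc
0       312        441    T4    m1   97
1       877        342  A100    m3   14
3       640        101    T4    m3   14
2       648         87  A100    m1   97
4       238         64    T4    m1   97
drop duplicate gpu (keep=first):
   params_m  loss_x100   gpu model  acc
0       312        441    T4    m1   97
1       877        342  A100    m3   14
add column loss_x100_minus_acc = t['loss_x100'] - t['acc']:
   params_m  loss_x100   gpu model  acc  loss_x100_minus_acc
0       312        441    T4    m1   97                  344
1       877        342  A100    m3   14                  328
The sum of column 'loss_x100_minus_acc' is 672.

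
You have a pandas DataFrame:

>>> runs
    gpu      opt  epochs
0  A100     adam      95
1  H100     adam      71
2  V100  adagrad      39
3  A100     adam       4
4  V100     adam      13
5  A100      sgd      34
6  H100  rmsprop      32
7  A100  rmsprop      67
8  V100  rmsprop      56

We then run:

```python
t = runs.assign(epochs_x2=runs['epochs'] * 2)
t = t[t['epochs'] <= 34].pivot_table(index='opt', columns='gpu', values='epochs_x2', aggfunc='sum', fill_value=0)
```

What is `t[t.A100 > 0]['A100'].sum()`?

76

add column epochs_x2 = runs['epochs'] * 2:
    gpu      opt  epochs  epochs_x2
0  A100     adam      95        190
1  H100     adam      71        142
2  V100  adagrad      39         78
3  A100     adam       4          8
4  V100     adam      13         26
5  A100      sgd      34         68
6  H100  rmsprop      32         64
7  A100  rmsprop      67        134
8  V100  rmsprop      56        112
filter rows where epochs <= 34:
    gpu      opt  epochs  epochs_x2
3  A100     adam       4          8
4  V100     adam      13         26
5  A100      sgd      34         68
6  H100  rmsprop      32         64
pivot: rows=opt, cols=gpu, sum(epochs_x2):
gpu      A100  H100  V100
opt                      
adam        8     0    26
rmsprop     0    64     0
sgd        68     0     0
filter rows where A100 > 0:
gpu   A100  H100  V100
opt                   
adam     8     0    26
sgd     68     0     0
Reading off the sum of column 'A100', we get 76.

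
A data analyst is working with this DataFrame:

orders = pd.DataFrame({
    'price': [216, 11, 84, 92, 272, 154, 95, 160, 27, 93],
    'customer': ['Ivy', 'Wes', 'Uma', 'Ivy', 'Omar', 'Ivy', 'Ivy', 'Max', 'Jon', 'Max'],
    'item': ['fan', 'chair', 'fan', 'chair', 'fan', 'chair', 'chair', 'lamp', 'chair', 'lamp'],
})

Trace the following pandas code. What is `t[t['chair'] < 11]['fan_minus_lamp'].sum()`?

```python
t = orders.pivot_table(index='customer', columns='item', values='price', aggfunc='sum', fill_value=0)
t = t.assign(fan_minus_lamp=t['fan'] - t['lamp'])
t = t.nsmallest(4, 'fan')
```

-169

pivot: rows=customer, cols=item, sum(price):
item      chair  fan  lamp
customer                  
Ivy         341  216     0
Jon          27    0     0
Max           0    0   253
Omar          0  272     0
Uma           0   84     0
Wes          11    0     0
add column fan_minus_lamp = t['fan'] - t['lamp']:
item      chair  fan  lamp  fan_minus_lamp
customer                                  
Ivy         341  216     0             216
Jon          27    0     0               0
Max           0    0   253            -253
Omar          0  272     0             272
Uma           0   84     0              84
Wes          11    0     0               0
take 4 rows with smallest fan:
item      chair  fan  lamp  fan_minus_lamp
customer                                  
Jon          27    0     0               0
Max           0    0   253            -253
Wes          11    0     0               0
Uma           0   84     0              84
filter rows where chair < 11:
item      chair  fan  lamp  fan_minus_lamp
customer                                  
Max           0    0   253            -253
Uma           0   84     0              84
Hence -169.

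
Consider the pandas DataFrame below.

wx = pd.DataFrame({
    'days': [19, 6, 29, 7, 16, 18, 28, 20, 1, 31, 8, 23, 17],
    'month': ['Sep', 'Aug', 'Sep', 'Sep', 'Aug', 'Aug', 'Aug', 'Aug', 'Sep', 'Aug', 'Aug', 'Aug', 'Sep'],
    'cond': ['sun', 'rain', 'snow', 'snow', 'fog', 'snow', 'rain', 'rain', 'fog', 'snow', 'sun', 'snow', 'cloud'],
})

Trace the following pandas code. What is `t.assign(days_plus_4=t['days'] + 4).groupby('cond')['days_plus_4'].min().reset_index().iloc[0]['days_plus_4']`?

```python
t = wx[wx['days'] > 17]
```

24

filter rows where days > 17:
    days month  cond
0     19   Sep   sun
2     29   Sep  snow
5     18   Aug  snow
6     28   Aug  rain
7     20   Aug  rain
9     31   Aug  snow
11    23   Aug  snow
add column days_plus_4 = t['days'] + 4:
    days month  cond  days_plus_4
0     19   Sep   sun           23
2     29   Sep  snow           33
5     18   Aug  snow           22
6     28   Aug  rain           32
7     20   Aug  rain           24
9     31   Aug  snow           35
11    23   Aug  snow           27
group by cond, min of days_plus_4:
cond
rain    24
snow    22
sun     23
Name: days_plus_4, dtype: int64
reset_index():
   cond  days_plus_4
0  rain           24
1  snow           22
2   sun           23
Hence 24.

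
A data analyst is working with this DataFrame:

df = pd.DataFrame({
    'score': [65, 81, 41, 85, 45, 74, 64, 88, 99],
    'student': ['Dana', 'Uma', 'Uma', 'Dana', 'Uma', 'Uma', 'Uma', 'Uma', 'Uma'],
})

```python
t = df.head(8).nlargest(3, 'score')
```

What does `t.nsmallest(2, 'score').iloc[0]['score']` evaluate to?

81

take first 8 rows:
   score student
0     65    Dana
1     81     Uma
2     41     Uma
3     85    Dana
4     45     Uma
5     74     Uma
6     64     Uma
7     88     Uma
take 3 rows with largest score:
   score student
7     88     Uma
3     85    Dana
1     81     Uma
take 2 rows with smallest score:
   score student
1     81     Uma
3     85    Dana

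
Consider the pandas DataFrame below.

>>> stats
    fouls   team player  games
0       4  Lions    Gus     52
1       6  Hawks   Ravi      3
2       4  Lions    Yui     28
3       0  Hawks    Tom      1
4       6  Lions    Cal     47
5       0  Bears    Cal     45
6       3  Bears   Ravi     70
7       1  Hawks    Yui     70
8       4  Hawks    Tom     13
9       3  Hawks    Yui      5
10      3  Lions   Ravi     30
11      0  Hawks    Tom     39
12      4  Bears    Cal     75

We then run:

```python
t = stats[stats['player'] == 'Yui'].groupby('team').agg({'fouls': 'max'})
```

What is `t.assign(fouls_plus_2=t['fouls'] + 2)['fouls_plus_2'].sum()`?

11

filter rows where player == 'Yui':
   fouls   team player  games
2      4  Lions    Yui     28
7      1  Hawks    Yui     70
9      3  Hawks    Yui      5
group by team, max of fouls:
       fouls
team        
Hawks      3
Lions      4
add column fouls_plus_2 = t['fouls'] + 2:
       fouls  fouls_plus_2
team                      
Hawks      3             5
Lions      4             6
sum of column 'fouls_plus_2' → 11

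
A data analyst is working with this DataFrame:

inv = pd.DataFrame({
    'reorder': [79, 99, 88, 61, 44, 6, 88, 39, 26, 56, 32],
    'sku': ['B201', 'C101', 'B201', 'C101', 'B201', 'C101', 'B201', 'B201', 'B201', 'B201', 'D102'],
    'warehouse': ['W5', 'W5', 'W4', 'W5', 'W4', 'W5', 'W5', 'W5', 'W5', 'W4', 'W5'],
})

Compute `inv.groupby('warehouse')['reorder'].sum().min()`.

group by warehouse, sum of reorder:
warehouse
W4    188
W5    430
Name: reorder, dtype: int64

188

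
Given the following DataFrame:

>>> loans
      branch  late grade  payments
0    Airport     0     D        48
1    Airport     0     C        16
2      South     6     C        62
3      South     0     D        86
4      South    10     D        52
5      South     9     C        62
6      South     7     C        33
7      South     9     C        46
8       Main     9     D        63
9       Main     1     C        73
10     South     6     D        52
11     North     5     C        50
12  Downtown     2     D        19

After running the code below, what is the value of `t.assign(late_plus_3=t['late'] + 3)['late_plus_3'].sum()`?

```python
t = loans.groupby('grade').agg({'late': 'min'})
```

6

group by grade, min of late:
       late
grade      
C         0
D         0
add column late_plus_3 = t['late'] + 3:
       late  late_plus_3
grade                   
C         0            3
D         0            3
Hence 6.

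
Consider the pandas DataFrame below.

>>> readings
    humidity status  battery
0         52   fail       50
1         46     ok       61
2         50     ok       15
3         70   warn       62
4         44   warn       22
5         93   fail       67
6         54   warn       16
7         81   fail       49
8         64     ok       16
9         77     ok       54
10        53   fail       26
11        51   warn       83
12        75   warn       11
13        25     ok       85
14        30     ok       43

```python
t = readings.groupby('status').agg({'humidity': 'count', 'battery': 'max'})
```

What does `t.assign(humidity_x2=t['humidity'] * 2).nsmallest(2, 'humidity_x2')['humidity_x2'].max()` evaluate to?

10

group by status: count(humidity), max(battery):
        humidity  battery
status                   
fail           4       67
ok             6       85
warn           5       83
add column humidity_x2 = t['humidity'] * 2:
        humidity  battery  humidity_x2
status                                
fail           4       67            8
ok             6       85           12
warn           5       83           10
take 2 rows with smallest humidity_x2:
        humidity  battery  humidity_x2
status                                
fail           4       67            8
warn           5       83           10
Hence 10.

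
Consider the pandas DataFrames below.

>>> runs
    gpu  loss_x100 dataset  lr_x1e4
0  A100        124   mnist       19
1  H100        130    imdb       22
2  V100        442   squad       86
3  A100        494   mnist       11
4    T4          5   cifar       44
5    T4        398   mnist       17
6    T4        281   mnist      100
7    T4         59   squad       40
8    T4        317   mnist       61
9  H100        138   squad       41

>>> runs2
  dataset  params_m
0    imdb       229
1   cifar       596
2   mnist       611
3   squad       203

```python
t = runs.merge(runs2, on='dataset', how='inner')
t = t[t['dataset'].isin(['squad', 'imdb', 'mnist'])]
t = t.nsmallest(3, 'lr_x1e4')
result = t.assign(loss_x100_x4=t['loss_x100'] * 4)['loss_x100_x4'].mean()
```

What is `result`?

merge on 'dataset' (how='inner') → 10 rows:
    gpu  loss_x100 dataset  lr_x1e4  params_m
0  A100        124   mnist       19       611
1  H100        130    imdb       22       229
2  V100        442   squad       86       203
3  A100        494   mnist       11       611
4    T4          5   cifar       44       596
5    T4        398   mnist       17       611
6    T4        281   mnist      100       611
7    T4         59   squad       40       203
8    T4        317   mnist       61       611
9  H100        138   squad       41       203
filter rows where dataset in ['squad', 'imdb', 'mnist']:
    gpu  loss_x100 dataset  lr_x1e4  params_m
0  A100        124   mnist       19       611
1  H100        130    imdb       22       229
2  V100        442   squad       86       203
3  A100        494   mnist       11       611
5    T4        398   mnist       17       611
6    T4        281   mnist      100       611
7    T4         59   squad       40       203
8    T4        317   mnist       61       611
9  H100        138   squad       41       203
take 3 rows with smallest lr_x1e4:
    gpu  loss_x100 dataset  lr_x1e4  params_m
3  A100        494   mnist       11       611
5    T4        398   mnist       17       611
0  A100        124   mnist       19       611
add column loss_x100_x4 = t['loss_x100'] * 4:
    gpu  loss_x100 dataset  lr_x1e4  params_m  loss_x100_x4
3  A100        494   mnist       11       611          1976
5    T4        398   mnist       17       611          1592
0  A100        124   mnist       19       611           496
Taking the mean of column 'loss_x100_x4' gives 1354.66666667.

1354.66666667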